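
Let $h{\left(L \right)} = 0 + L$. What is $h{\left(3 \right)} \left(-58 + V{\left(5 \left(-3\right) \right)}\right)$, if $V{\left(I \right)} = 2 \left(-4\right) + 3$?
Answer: $-189$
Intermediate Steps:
$h{\left(L \right)} = L$
$V{\left(I \right)} = -5$ ($V{\left(I \right)} = -8 + 3 = -5$)
$h{\left(3 \right)} \left(-58 + V{\left(5 \left(-3\right) \right)}\right) = 3 \left(-58 - 5\right) = 3 \left(-63\right) = -189$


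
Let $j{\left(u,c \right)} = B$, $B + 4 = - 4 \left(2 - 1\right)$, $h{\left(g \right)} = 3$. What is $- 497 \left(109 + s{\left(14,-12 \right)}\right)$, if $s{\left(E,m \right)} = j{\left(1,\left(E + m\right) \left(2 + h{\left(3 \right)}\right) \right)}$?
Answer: $-50197$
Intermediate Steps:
$B = -8$ ($B = -4 - 4 \left(2 - 1\right) = -4 - 4 = -8$)
$j{\left(u,c \right)} = -8$
$s{\left(E,m \right)} = -8$
$- 497 \left(109 + s{\left(14,-12 \right)}\right) = - 497 \left(109 - 8\right) = \left(-497\right) 101 = -50197$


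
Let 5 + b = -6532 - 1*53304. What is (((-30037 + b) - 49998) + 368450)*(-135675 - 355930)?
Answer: -112368121270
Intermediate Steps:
b = -59841 (b = -5 + (-6532 - 1*53304) = -5 + (-6532 - 53304) = -5 - 59836 = -59841)
(((-30037 + b) - 49998) + 368450)*(-135675 - 355930) = (((-30037 - 59841) - 49998) + 368450)*(-135675 - 355930) = ((-89878 - 49998) + 368450)*(-491605) = (-139876 + 368450)*(-491605) = 228574*(-491605) = -112368121270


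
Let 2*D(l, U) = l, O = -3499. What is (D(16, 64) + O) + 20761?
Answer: 17270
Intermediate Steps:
D(l, U) = l/2
(D(16, 64) + O) + 20761 = ((1/2)*16 - 3499) + 20761 = (8 - 3499) + 20761 = -3491 + 20761 = 17270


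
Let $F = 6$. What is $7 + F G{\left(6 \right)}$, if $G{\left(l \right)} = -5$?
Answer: $-23$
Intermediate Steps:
$7 + F G{\left(6 \right)} = 7 + 6 \left(-5\right) = 7 - 30 = -23$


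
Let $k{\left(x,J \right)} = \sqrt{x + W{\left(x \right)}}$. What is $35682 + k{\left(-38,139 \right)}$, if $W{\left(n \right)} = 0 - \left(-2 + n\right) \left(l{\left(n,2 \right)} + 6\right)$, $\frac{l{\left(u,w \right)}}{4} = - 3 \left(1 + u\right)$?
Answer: $35682 + \sqrt{17962} \approx 35816.0$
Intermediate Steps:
$l{\left(u,w \right)} = -12 - 12 u$ ($l{\left(u,w \right)} = 4 \left(- 3 \left(1 + u\right)\right) = 4 \left(-3 - 3 u\right) = -12 - 12 u$)
$W{\left(n \right)} = - \left(-6 - 12 n\right) \left(-2 + n\right)$ ($W{\left(n \right)} = 0 - \left(-2 + n\right) \left(\left(-12 - 12 n\right) + 6\right) = 0 - \left(-2 + n\right) \left(-6 - 12 n\right) = 0 - \left(-6 - 12 n\right) \left(-2 + n\right) = - \left(-6 - 12 n\right) \left(-2 + n\right)$)
$k{\left(x,J \right)} = \sqrt{-12 - 17 x + 12 x^{2}}$ ($k{\left(x,J \right)} = \sqrt{x - \left(12 - 12 x^{2} + 18 x\right)} = \sqrt{-12 - 17 x + 12 x^{2}}$)
$35682 + k{\left(-38,139 \right)} = 35682 + \sqrt{-12 - -646 + 12 \left(-38\right)^{2}} = 35682 + \sqrt{-12 + 646 + 12 \cdot 1444} = 35682 + \sqrt{-12 + 646 + 17328} = 35682 + \sqrt{17962}$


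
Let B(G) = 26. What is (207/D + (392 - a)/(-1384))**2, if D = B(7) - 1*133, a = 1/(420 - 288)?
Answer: 1879475412408889/382109291283456 ≈ 4.9187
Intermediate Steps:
a = 1/132 ≈ 0.0075758
D = -107 (D = 26 - 1*133 = 26 - 133 = -107)
(207/D + (392 - a)/(-1384))**2 = (207/(-107) + (392 - 1*1/132)/(-1384))**2 = (207*(-1/107) + (392 - 1/132)*(-1/1384))**2 = (-207/107 + (51743/132)*(-1/1384))**2 = (-207/107 - 51743/182688)**2 = (-43352917/19547616)**2 = 1879475412408889/382109291283456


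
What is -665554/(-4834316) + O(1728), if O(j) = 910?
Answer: 2199946557/2417158 ≈ 910.14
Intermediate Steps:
-665554/(-4834316) + O(1728) = -665554/(-4834316) + 910 = -665554*(-1/4834316) + 910 = 332777/2417158 + 910 = 2199946557/2417158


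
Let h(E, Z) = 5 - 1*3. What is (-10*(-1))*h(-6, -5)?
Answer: 20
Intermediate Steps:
h(E, Z) = 2 (h(E, Z) = 5 - 3 = 2)
(-10*(-1))*h(-6, -5) = -10*(-1)*2 = 10*2 = 20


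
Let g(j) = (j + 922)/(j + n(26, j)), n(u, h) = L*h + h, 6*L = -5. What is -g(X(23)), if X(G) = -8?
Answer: 1371/14 ≈ 97.929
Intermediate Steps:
L = -5/6 (L = (1/6)*(-5) = -5/6 ≈ -0.83333)
n(u, h) = h/6 (n(u, h) = -5*h/6 + h = h/6)
g(j) = 6*(922 + j)/(7*j) (g(j) = (j + 922)/(j + j/6) = (922 + j)/((7*j/6)) = (922 + j)*(6/(7*j)) = 6*(922 + j)/(7*j))
-g(X(23)) = -6*(922 - 8)/(7*(-8)) = -6*(-1)*914/(7*8) = -1*(-1371/14) = 1371/14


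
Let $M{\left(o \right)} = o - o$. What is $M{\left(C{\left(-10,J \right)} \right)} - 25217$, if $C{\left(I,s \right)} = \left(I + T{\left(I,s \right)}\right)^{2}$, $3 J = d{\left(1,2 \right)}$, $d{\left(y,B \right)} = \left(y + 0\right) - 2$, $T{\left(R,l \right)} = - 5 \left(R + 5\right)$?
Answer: $-25217$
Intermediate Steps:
$T{\left(R,l \right)} = -25 - 5 R$ ($T{\left(R,l \right)} = - 5 \left(5 + R\right) = -25 - 5 R$)
$d{\left(y,B \right)} = -2 + y$ ($d{\left(y,B \right)} = y - 2 = -2 + y$)
$J = - \frac{1}{3}$ ($J = \frac{-2 + 1}{3} = \frac{1}{3} \left(-1\right) = - \frac{1}{3} \approx -0.33333$)
$C{\left(I,s \right)} = \left(-25 - 4 I\right)^{2}$ ($C{\left(I,s \right)} = \left(I - \left(25 + 5 I\right)\right)^{2} = \left(-25 - 4 I\right)^{2}$)
$M{\left(o \right)} = 0$
$M{\left(C{\left(-10,J \right)} \right)} - 25217 = 0 - 25217 = -25217$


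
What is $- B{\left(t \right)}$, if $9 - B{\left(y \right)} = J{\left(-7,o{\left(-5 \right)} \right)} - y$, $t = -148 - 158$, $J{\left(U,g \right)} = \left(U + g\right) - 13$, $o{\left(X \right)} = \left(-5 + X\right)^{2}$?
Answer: $377$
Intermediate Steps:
$J{\left(U,g \right)} = -13 + U + g$
$t = -306$
$B{\left(y \right)} = -71 + y$ ($B{\left(y \right)} = 9 - \left(\left(-13 - 7 + \left(-5 - 5\right)^{2}\right) - y\right) = 9 - \left(\left(-13 - 7 + \left(-10\right)^{2}\right) - y\right) = 9 - \left(\left(-13 - 7 + 100\right) - y\right) = 9 - \left(80 - y\right) = 9 + \left(-80 + y\right) = -71 + y$)
$- B{\left(t \right)} = - (-71 - 306) = \left(-1\right) \left(-377\right) = 377$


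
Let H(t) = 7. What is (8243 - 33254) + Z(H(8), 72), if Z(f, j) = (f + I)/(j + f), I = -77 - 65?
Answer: -1976004/79 ≈ -25013.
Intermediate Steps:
I = -142
Z(f, j) = (-142 + f)/(f + j) (Z(f, j) = (f - 142)/(j + f) = (-142 + f)/(f + j))
(8243 - 33254) + Z(H(8), 72) = (8243 - 33254) + (-142 + 7)/(7 + 72) = -25011 - 135/79 = -1976004/79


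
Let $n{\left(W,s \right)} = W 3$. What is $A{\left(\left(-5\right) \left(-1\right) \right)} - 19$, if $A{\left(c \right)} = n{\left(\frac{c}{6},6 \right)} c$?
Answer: $- \frac{13}{2} \approx -6.5$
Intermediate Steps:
$n{\left(W,s \right)} = 3 W$
$A{\left(c \right)} = \frac{c^{2}}{2}$ ($A{\left(c \right)} = 3 \frac{c}{6} c = \frac{c}{2} c = \frac{c^{2}}{2}$)
$A{\left(\left(-5\right) \left(-1\right) \right)} - 19 = \frac{\left(\left(-5\right) \left(-1\right)\right)^{2}}{2} - 19 = \frac{5^{2}}{2} - 19 = \frac{1}{2} \cdot 25 - 19 = \frac{25}{2} - 19 = - \frac{13}{2}$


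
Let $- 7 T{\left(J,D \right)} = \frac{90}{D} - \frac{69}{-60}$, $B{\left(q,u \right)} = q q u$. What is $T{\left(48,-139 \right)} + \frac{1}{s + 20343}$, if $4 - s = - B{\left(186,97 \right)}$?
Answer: $- \frac{4716474663}{65700054140} \approx -0.071788$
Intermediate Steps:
$B{\left(q,u \right)} = u q^{2}$ ($B{\left(q,u \right)} = q^{2} u = u q^{2}$)
$s = 3355816$ ($s = 4 - - 97 \cdot 186^{2} = 4 - - 97 \cdot 34596 = 4 - \left(-1\right) 3355812 = 4 - -3355812 = 4 + 3355812 = 3355816$)
$T{\left(J,D \right)} = - \frac{23}{140} - \frac{90}{7 D}$ ($T{\left(J,D \right)} = - \frac{\frac{90}{D} - \frac{69}{-60}}{7} = - \frac{\frac{90}{D} - - \frac{23}{20}}{7} = - \frac{\frac{90}{D} + \frac{23}{20}}{7} = - \frac{\frac{23}{20} + \frac{90}{D}}{7} = - \frac{23}{140} - \frac{90}{7 D}$)
$T{\left(48,-139 \right)} + \frac{1}{s + 20343} = \frac{-1800 - -3197}{140 \left(-139\right)} + \frac{1}{3355816 + 20343} = \frac{1}{140} \left(- \frac{1}{139}\right) \left(-1800 + 3197\right) + \frac{1}{3376159} = \frac{1}{140} \left(- \frac{1}{139}\right) 1397 + \frac{1}{3376159} = - \frac{1397}{19460} + \frac{1}{3376159} = - \frac{4716474663}{65700054140}$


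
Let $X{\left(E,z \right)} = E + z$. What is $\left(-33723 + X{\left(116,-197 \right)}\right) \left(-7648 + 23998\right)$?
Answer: $-552695400$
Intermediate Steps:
$\left(-33723 + X{\left(116,-197 \right)}\right) \left(-7648 + 23998\right) = \left(-33723 + \left(116 - 197\right)\right) \left(-7648 + 23998\right) = \left(-33723 - 81\right) 16350 = \left(-33804\right) 16350 = -552695400$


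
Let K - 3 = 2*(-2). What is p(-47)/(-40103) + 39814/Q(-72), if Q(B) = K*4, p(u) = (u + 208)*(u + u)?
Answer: -114042879/11458 ≈ -9953.1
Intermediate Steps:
K = -1 (K = 3 + 2*(-2) = 3 - 4 = -1)
p(u) = 2*u*(208 + u) (p(u) = (208 + u)*(2*u) = 2*u*(208 + u))
Q(B) = -4 (Q(B) = -1*4 = -4)
p(-47)/(-40103) + 39814/Q(-72) = (2*(-47)*(208 - 47))/(-40103) + 39814/(-4) = (2*(-47)*161)*(-1/40103) + 39814*(-1/4) = -15134*(-1/40103) - 19907/2 = 2162/5729 - 19907/2 = -114042879/11458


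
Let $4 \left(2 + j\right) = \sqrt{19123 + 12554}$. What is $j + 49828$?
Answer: $49826 + \frac{\sqrt{31677}}{4} \approx 49871.0$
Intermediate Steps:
$j = -2 + \frac{\sqrt{31677}}{4}$ ($j = -2 + \frac{\sqrt{19123 + 12554}}{4} = -2 + \frac{\sqrt{31677}}{4} \approx 42.495$)
$j + 49828 = \left(-2 + \frac{\sqrt{31677}}{4}\right) + 49828 = 49826 + \frac{\sqrt{31677}}{4}$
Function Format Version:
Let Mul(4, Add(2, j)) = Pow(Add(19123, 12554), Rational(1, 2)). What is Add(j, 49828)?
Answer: Add(49826, Mul(Rational(1, 4), Pow(31677, Rational(1, 2)))) ≈ 49871.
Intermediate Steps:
j = Add(-2, Mul(Rational(1, 4), Pow(31677, Rational(1, 2)))) (j = Add(-2, Mul(Rational(1, 4), Pow(Add(19123, 12554), Rational(1, 2)))) = Add(-2, Mul(Rational(1, 4), Pow(31677, Rational(1, 2)))) ≈ 42.495)
Add(j, 49828) = Add(Add(-2, Mul(Rational(1, 4), Pow(31677, Rational(1, 2)))), 49828) = Add(49826, Mul(Rational(1, 4), Pow(31677, Rational(1, 2))))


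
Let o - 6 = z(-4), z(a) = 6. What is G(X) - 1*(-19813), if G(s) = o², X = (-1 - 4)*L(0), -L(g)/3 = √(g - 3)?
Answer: 19957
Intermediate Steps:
o = 12 (o = 6 + 6 = 12)
L(g) = -3*√(-3 + g) (L(g) = -3*√(g - 3) = -3*√(-3 + g))
X = 15*I*√3 (X = (-1 - 4)*(-3*√(-3 + 0)) = -(-15)*√(-3) = -(-15)*I*√3 = 15*I*√3 ≈ 25.981*I)
G(s) = 144 (G(s) = 12² = 144)
G(X) - 1*(-19813) = 144 - 1*(-19813) = 144 + 19813 = 19957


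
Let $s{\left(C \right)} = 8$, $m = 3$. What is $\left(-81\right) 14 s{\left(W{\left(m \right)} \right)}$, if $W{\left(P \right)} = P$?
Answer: $-9072$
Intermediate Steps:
$\left(-81\right) 14 s{\left(W{\left(m \right)} \right)} = \left(-81\right) 14 \cdot 8 = \left(-1134\right) 8 = -9072$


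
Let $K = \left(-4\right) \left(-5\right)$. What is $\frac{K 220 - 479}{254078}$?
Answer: $\frac{3921}{254078} \approx 0.015432$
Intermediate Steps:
$K = 20$
$\frac{K 220 - 479}{254078} = \frac{20 \cdot 220 - 479}{254078} = \left(4400 - 479\right) \frac{1}{254078} = 3921 \cdot \frac{1}{254078} = \frac{3921}{254078}$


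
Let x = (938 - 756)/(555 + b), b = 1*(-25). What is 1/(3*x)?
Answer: 265/273 ≈ 0.97070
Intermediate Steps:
b = -25
x = 91/265 (x = (938 - 756)/(555 - 25) = 182/530 = 182*(1/530) = 91/265 ≈ 0.34340)
1/(3*x) = 1/(3*(91/265)) = 1/(273/265) = 265/273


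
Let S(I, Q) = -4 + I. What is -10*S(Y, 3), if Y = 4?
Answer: 0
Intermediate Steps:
-10*S(Y, 3) = -10*(-4 + 4) = -10*0 = 0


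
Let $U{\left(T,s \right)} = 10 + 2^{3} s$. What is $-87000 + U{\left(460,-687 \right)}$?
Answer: $-92486$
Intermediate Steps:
$U{\left(T,s \right)} = 10 + 8 s$
$-87000 + U{\left(460,-687 \right)} = -87000 + \left(10 + 8 \left(-687\right)\right) = -87000 + \left(10 - 5496\right) = -87000 - 5486 = -92486$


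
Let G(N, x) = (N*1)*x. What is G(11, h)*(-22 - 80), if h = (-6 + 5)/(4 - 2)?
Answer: 561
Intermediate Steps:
h = -½ (h = -1/2 = -1*½ = -½ ≈ -0.50000)
G(N, x) = N*x
G(11, h)*(-22 - 80) = (11*(-½))*(-22 - 80) = -11/2*(-102) = 561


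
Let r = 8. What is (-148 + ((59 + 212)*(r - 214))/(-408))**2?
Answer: 5193841/41616 ≈ 124.80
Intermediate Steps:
(-148 + ((59 + 212)*(r - 214))/(-408))**2 = (-148 + ((59 + 212)*(8 - 214))/(-408))**2 = (-148 + (271*(-206))*(-1/408))**2 = (-148 - 55826*(-1/408))**2 = (-148 + 27913/204)**2 = (-2279/204)**2 = 5193841/41616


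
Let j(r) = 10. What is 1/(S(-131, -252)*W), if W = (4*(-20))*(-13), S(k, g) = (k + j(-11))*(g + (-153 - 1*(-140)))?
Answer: 1/33347600 ≈ 2.9987e-8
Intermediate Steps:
S(k, g) = (-13 + g)*(10 + k) (S(k, g) = (k + 10)*(g + (-153 - 1*(-140))) = (10 + k)*(g + (-153 + 140)) = (10 + k)*(g - 13) = (10 + k)*(-13 + g) = (-13 + g)*(10 + k))
W = 1040 (W = -80*(-13) = 1040)
1/(S(-131, -252)*W) = 1/(-130 - 13*(-131) + 10*(-252) - 252*(-131)*1040) = (1/1040)/(-130 + 1703 - 2520 + 33012) = (1/1040)/32065 = (1/32065)*(1/1040) = 1/33347600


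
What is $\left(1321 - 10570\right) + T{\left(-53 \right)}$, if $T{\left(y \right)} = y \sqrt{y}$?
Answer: $-9249 - 53 i \sqrt{53} \approx -9249.0 - 385.85 i$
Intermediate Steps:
$T{\left(y \right)} = y^{\frac{3}{2}}$
$\left(1321 - 10570\right) + T{\left(-53 \right)} = \left(1321 - 10570\right) + \left(-53\right)^{\frac{3}{2}} = -9249 - 53 i \sqrt{53}$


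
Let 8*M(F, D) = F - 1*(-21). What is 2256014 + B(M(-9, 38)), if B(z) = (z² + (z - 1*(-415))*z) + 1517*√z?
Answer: 2256641 + 1517*√6/2 ≈ 2.2585e+6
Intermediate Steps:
M(F, D) = 21/8 + F/8 (M(F, D) = (F - 1*(-21))/8 = (F + 21)/8 = (21 + F)/8 = 21/8 + F/8)
B(z) = z² + 1517*√z + z*(415 + z) (B(z) = (z² + (z + 415)*z) + 1517*√z = (z² + (415 + z)*z) + 1517*√z = (z² + z*(415 + z)) + 1517*√z = z² + 1517*√z + z*(415 + z))
2256014 + B(M(-9, 38)) = 2256014 + (2*(21/8 + (⅛)*(-9))² + 415*(21/8 + (⅛)*(-9)) + 1517*√(21/8 + (⅛)*(-9))) = 2256014 + (2*(21/8 - 9/8)² + 415*(21/8 - 9/8) + 1517*√(21/8 - 9/8)) = 2256014 + (2*(3/2)² + 415*(3/2) + 1517*√(3/2)) = 2256014 + (2*(9/4) + 1245/2 + 1517*(√6/2)) = 2256014 + (9/2 + 1245/2 + 1517*√6/2) = 2256014 + (627 + 1517*√6/2) = 2256641 + 1517*√6/2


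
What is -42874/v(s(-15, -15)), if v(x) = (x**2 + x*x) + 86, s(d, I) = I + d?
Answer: -21437/943 ≈ -22.733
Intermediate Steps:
v(x) = 86 + 2*x**2 (v(x) = (x**2 + x**2) + 86 = 2*x**2 + 86 = 86 + 2*x**2)
-42874/v(s(-15, -15)) = -42874/(86 + 2*(-15 - 15)**2) = -42874/(86 + 2*(-30)**2) = -42874/(86 + 2*900) = -42874/(86 + 1800) = -42874/1886 = -42874*1/1886 = -21437/943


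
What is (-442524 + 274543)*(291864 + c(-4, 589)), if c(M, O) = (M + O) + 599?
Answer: -49226496088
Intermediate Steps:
c(M, O) = 599 + M + O
(-442524 + 274543)*(291864 + c(-4, 589)) = (-442524 + 274543)*(291864 + (599 - 4 + 589)) = -167981*(291864 + 1184) = -167981*293048 = -49226496088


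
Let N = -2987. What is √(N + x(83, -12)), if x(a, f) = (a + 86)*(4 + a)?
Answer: 2*√2929 ≈ 108.24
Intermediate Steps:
x(a, f) = (4 + a)*(86 + a) (x(a, f) = (86 + a)*(4 + a) = (4 + a)*(86 + a))
√(N + x(83, -12)) = √(-2987 + (344 + 83² + 90*83)) = √(-2987 + (344 + 6889 + 7470)) = √(-2987 + 14703) = √11716 = 2*√2929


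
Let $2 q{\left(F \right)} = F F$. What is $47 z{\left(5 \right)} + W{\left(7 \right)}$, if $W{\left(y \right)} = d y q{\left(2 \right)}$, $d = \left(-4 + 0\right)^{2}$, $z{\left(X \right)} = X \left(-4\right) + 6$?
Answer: $-434$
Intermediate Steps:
$q{\left(F \right)} = \frac{F^{2}}{2}$ ($q{\left(F \right)} = \frac{F F}{2} = \frac{F^{2}}{2}$)
$z{\left(X \right)} = 6 - 4 X$ ($z{\left(X \right)} = - 4 X + 6 = 6 - 4 X$)
$d = 16$ ($d = \left(-4\right)^{2} = 16$)
$W{\left(y \right)} = 32 y$ ($W{\left(y \right)} = 16 y \frac{2^{2}}{2} = 16 y \frac{1}{2} \cdot 4 = 16 y 2 = 32 y$)
$47 z{\left(5 \right)} + W{\left(7 \right)} = 47 \left(6 - 20\right) + 32 \cdot 7 = 47 \left(6 - 20\right) + 224 = 47 \left(-14\right) + 224 = -658 + 224 = -434$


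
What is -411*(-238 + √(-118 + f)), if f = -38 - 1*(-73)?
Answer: 97818 - 411*I*√83 ≈ 97818.0 - 3744.4*I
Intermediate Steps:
f = 35 (f = -38 + 73 = 35)
-411*(-238 + √(-118 + f)) = -411*(-238 + √(-118 + 35)) = -411*(-238 + √(-83)) = -411*(-238 + I*√83) = 97818 - 411*I*√83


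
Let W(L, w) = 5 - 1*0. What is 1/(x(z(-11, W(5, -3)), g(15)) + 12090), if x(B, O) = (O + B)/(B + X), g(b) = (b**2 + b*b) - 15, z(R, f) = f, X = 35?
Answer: 1/12101 ≈ 8.2638e-5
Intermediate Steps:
W(L, w) = 5 (W(L, w) = 5 + 0 = 5)
g(b) = -15 + 2*b**2 (g(b) = (b**2 + b**2) - 15 = 2*b**2 - 15 = -15 + 2*b**2)
x(B, O) = (B + O)/(35 + B) (x(B, O) = (O + B)/(B + 35) = (B + O)/(35 + B))
1/(x(z(-11, W(5, -3)), g(15)) + 12090) = 1/((5 + (-15 + 2*15**2))/(35 + 5) + 12090) = 1/((5 + (-15 + 2*225))/40 + 12090) = 1/((5 + (-15 + 450))/40 + 12090) = 1/((5 + 435)/40 + 12090) = 1/((1/40)*440 + 12090) = 1/(11 + 12090) = 1/12101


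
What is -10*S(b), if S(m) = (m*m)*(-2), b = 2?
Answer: 80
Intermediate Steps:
S(m) = -2*m² (S(m) = m²*(-2) = -2*m²)
-10*S(b) = -(-20)*2² = -(-20)*4 = -10*(-8) = 80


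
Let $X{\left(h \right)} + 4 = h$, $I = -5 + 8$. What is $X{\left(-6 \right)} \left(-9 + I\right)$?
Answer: $60$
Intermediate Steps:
$I = 3$
$X{\left(h \right)} = -4 + h$
$X{\left(-6 \right)} \left(-9 + I\right) = \left(-4 - 6\right) \left(-9 + 3\right) = \left(-10\right) \left(-6\right) = 60$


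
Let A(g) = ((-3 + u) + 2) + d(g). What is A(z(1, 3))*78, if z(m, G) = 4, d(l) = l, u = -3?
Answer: 0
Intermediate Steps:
A(g) = -4 + g (A(g) = ((-3 - 3) + 2) + g = (-6 + 2) + g = -4 + g)
A(z(1, 3))*78 = (-4 + 4)*78 = 0*78 = 0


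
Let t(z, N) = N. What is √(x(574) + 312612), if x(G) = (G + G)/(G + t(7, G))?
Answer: √312613 ≈ 559.12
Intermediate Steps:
x(G) = 1 (x(G) = (G + G)/(G + G) = (2*G)/((2*G)) = (2*G)*(1/(2*G)) = 1)
√(x(574) + 312612) = √(1 + 312612) = √312613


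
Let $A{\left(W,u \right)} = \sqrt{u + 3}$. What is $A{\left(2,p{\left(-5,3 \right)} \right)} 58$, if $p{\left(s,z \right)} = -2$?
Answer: $58$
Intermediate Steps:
$A{\left(W,u \right)} = \sqrt{3 + u}$
$A{\left(2,p{\left(-5,3 \right)} \right)} 58 = \sqrt{3 - 2} \cdot 58 = \sqrt{1} \cdot 58 = 1 \cdot 58 = 58$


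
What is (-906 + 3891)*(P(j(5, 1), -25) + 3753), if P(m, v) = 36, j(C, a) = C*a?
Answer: 11310165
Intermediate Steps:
(-906 + 3891)*(P(j(5, 1), -25) + 3753) = (-906 + 3891)*(36 + 3753) = 2985*3789 = 11310165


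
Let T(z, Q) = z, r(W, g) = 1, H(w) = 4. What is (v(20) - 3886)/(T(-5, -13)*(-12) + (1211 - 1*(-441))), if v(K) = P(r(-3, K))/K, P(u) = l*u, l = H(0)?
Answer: -19429/8560 ≈ -2.2697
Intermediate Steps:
l = 4
P(u) = 4*u
v(K) = 4/K (v(K) = (4*1)/K = 4/K)
(v(20) - 3886)/(T(-5, -13)*(-12) + (1211 - 1*(-441))) = (4/20 - 3886)/(-5*(-12) + (1211 - 1*(-441))) = (4*(1/20) - 3886)/(60 + (1211 + 441)) = (⅕ - 3886)/(60 + 1652) = -19429/5/1712 = -19429/5*1/1712 = -19429/8560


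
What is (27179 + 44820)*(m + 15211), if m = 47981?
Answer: 4549760808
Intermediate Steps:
(27179 + 44820)*(m + 15211) = (27179 + 44820)*(47981 + 15211) = 71999*63192 = 4549760808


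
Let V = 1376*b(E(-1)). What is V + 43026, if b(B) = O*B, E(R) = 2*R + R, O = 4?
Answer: 26514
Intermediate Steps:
E(R) = 3*R
b(B) = 4*B
V = -16512 (V = 1376*(4*(3*(-1))) = 1376*(4*(-3)) = 1376*(-12) = -16512)
V + 43026 = -16512 + 43026 = 26514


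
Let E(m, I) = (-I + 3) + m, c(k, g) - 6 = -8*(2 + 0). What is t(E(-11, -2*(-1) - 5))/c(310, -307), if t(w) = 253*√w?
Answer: -253*I*√5/10 ≈ -56.573*I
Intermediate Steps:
c(k, g) = -10 (c(k, g) = 6 - 8*(2 + 0) = 6 - 8*2 = 6 - 16 = -10)
E(m, I) = 3 + m - I (E(m, I) = (3 - I) + m = 3 + m - I)
t(E(-11, -2*(-1) - 5))/c(310, -307) = (253*√(3 - 11 - (-2*(-1) - 5)))/(-10) = (253*√(3 - 11 - (2 - 5)))*(-⅒) = (253*√(3 - 11 - 1*(-3)))*(-⅒) = (253*√(3 - 11 + 3))*(-⅒) = (253*√(-5))*(-⅒) = (253*(I*√5))*(-⅒) = (253*I*√5)*(-⅒) = -253*I*√5/10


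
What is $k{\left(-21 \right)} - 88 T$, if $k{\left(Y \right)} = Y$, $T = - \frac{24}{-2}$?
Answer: $-1077$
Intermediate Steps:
$T = 12$ ($T = \left(-24\right) \left(- \frac{1}{2}\right) = 12$)
$k{\left(-21 \right)} - 88 T = -21 - 1056 = -1077$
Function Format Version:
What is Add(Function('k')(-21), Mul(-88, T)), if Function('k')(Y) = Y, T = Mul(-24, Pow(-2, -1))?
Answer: -1077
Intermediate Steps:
T = 12 (T = Mul(-24, Rational(-1, 2)) = 12)
Add(Function('k')(-21), Mul(-88, T)) = Add(-21, Mul(-88, 12)) = Add(-21, -1056) = -1077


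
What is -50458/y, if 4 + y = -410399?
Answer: 50458/410403 ≈ 0.12295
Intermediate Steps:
y = -410403 (y = -4 - 410399 = -410403)
-50458/y = -50458/(-410403) = -50458*(-1/410403) = 50458/410403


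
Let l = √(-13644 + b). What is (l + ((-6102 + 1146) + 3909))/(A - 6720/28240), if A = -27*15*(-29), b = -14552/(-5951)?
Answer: -123197/1381967 + 706*I*√120776872073/24672256851 ≈ -0.089146 + 0.0099446*I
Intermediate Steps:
b = 14552/5951 (b = -14552*(-1/5951) = 14552/5951 ≈ 2.4453)
A = 11745 (A = -405*(-29) = 11745)
l = 2*I*√120776872073/5951 (l = √(-13644 + 14552/5951) = √(-81180892/5951) = 2*I*√120776872073/5951 ≈ 116.8*I)
(l + ((-6102 + 1146) + 3909))/(A - 6720/28240) = (2*I*√120776872073/5951 + ((-6102 + 1146) + 3909))/(11745 - 6720/28240) = (2*I*√120776872073/5951 + (-4956 + 3909))/(11745 - 6720*1/28240) = (2*I*√120776872073/5951 - 1047)/(11745 - 84/353) = (-1047 + 2*I*√120776872073/5951)/(4145901/353) = (-1047 + 2*I*√120776872073/5951)*(353/4145901) = -123197/1381967 + 706*I*√120776872073/24672256851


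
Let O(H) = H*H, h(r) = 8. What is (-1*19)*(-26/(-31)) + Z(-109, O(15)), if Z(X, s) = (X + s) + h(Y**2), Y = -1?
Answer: 3350/31 ≈ 108.06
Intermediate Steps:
O(H) = H**2
Z(X, s) = 8 + X + s (Z(X, s) = (X + s) + 8 = 8 + X + s)
(-1*19)*(-26/(-31)) + Z(-109, O(15)) = (-1*19)*(-26/(-31)) + (8 - 109 + 15**2) = -(-494)*(-1)/31 + (8 - 109 + 225) = -19*26/31 + 124 = -494/31 + 124 = 3350/31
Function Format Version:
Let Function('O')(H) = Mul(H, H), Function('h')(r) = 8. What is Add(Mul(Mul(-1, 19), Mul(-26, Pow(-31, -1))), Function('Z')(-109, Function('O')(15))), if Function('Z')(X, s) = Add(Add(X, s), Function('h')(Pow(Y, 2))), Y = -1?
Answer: Rational(3350, 31) ≈ 108.06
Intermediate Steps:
Function('O')(H) = Pow(H, 2)
Function('Z')(X, s) = Add(8, X, s) (Function('Z')(X, s) = Add(Add(X, s), 8) = Add(8, X, s))
Add(Mul(Mul(-1, 19), Mul(-26, Pow(-31, -1))), Function('Z')(-109, Function('O')(15))) = Add(Mul(Mul(-1, 19), Mul(-26, Pow(-31, -1))), Add(8, -109, Pow(15, 2))) = Add(Mul(-19, Mul(-26, Rational(-1, 31))), Add(8, -109, 225)) = Add(Mul(-19, Rational(26, 31)), 124) = Add(Rational(-494, 31), 124) = Rational(3350, 31)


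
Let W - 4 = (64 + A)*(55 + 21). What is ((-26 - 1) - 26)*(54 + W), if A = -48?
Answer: -67522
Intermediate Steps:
W = 1220 (W = 4 + (64 - 48)*(55 + 21) = 4 + 16*76 = 4 + 1216 = 1220)
((-26 - 1) - 26)*(54 + W) = ((-26 - 1) - 26)*(54 + 1220) = (-27 - 26)*1274 = -53*1274 = -67522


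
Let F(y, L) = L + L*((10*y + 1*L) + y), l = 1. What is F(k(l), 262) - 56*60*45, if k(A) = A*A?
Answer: -79412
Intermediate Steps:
k(A) = A²
F(y, L) = L + L*(L + 11*y) (F(y, L) = L + L*((10*y + L) + y) = L + L*((L + 10*y) + y) = L + L*(L + 11*y))
F(k(l), 262) - 56*60*45 = 262*(1 + 262 + 11*1²) - 56*60*45 = 262*(1 + 262 + 11*1) - 3360*45 = 262*(1 + 262 + 11) - 151200 = 262*274 - 151200 = 71788 - 151200 = -79412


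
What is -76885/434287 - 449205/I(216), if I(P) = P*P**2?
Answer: -323302516265/1458870787584 ≈ -0.22161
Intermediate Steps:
I(P) = P**3
-76885/434287 - 449205/I(216) = -76885/434287 - 449205/(216**3) = -76885*1/434287 - 449205/10077696 = -76885/434287 - 449205*1/10077696 = -76885/434287 - 149735/3359232 = -323302516265/1458870787584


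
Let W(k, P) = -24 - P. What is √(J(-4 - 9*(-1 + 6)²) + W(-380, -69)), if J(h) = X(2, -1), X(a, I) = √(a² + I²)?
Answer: √(45 + √5) ≈ 6.8728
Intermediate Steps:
X(a, I) = √(I² + a²)
J(h) = √5 (J(h) = √((-1)² + 2²) = √(1 + 4) = √5)
√(J(-4 - 9*(-1 + 6)²) + W(-380, -69)) = √(√5 + (-24 - 1*(-69))) = √(√5 + (-24 + 69)) = √(√5 + 45) = √(45 + √5)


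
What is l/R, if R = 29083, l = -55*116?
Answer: -6380/29083 ≈ -0.21937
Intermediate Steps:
l = -6380
l/R = -6380/29083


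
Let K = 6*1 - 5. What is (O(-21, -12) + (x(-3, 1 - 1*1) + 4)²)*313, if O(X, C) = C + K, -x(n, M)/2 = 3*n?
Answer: 148049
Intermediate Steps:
x(n, M) = -6*n
K = 1 (K = 6 - 5 = 1)
O(X, C) = 1 + C (O(X, C) = C + 1 = 1 + C)
(O(-21, -12) + (x(-3, 1 - 1*1) + 4)²)*313 = ((1 - 12) + (-6*(-3) + 4)²)*313 = (-11 + (18 + 4)²)*313 = (-11 + 22²)*313 = (-11 + 484)*313 = 473*313 = 148049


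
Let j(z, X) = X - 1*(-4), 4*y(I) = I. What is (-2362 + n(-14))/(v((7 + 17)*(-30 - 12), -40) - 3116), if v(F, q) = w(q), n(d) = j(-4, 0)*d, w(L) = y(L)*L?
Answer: 1209/1358 ≈ 0.89028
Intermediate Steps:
y(I) = I/4
j(z, X) = 4 + X (j(z, X) = X + 4 = 4 + X)
w(L) = L**2/4 (w(L) = (L/4)*L = L**2/4)
n(d) = 4*d (n(d) = (4 + 0)*d = 4*d)
v(F, q) = q**2/4
(-2362 + n(-14))/(v((7 + 17)*(-30 - 12), -40) - 3116) = (-2362 + 4*(-14))/((1/4)*(-40)**2 - 3116) = (-2362 - 56)/((1/4)*1600 - 3116) = -2418/(400 - 3116) = -2418/(-2716) = -2418*(-1/2716) = 1209/1358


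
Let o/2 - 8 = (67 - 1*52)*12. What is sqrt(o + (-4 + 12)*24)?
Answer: 2*sqrt(142) ≈ 23.833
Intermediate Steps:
o = 376 (o = 16 + 2*((67 - 1*52)*12) = 16 + 2*((67 - 52)*12) = 16 + 2*(15*12) = 16 + 2*180 = 16 + 360 = 376)
sqrt(o + (-4 + 12)*24) = sqrt(376 + (-4 + 12)*24) = sqrt(376 + 8*24) = sqrt(376 + 192) = sqrt(568) = 2*sqrt(142)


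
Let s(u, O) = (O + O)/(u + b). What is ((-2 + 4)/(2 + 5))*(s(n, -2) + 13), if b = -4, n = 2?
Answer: 30/7 ≈ 4.2857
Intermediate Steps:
s(u, O) = 2*O/(-4 + u) (s(u, O) = (O + O)/(u - 4) = (2*O)/(-4 + u) = 2*O/(-4 + u))
((-2 + 4)/(2 + 5))*(s(n, -2) + 13) = ((-2 + 4)/(2 + 5))*(2*(-2)/(-4 + 2) + 13) = (2/7)*(2*(-2)/(-2) + 13) = (2*(1/7))*(2*(-2)*(-1/2) + 13) = 2*(2 + 13)/7 = (2/7)*15 = 30/7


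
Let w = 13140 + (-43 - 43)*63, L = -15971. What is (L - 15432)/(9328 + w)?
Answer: -1013/550 ≈ -1.8418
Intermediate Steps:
w = 7722 (w = 13140 - 86*63 = 13140 - 5418 = 7722)
(L - 15432)/(9328 + w) = (-15971 - 15432)/(9328 + 7722) = -31403/17050 = -31403*1/17050 = -1013/550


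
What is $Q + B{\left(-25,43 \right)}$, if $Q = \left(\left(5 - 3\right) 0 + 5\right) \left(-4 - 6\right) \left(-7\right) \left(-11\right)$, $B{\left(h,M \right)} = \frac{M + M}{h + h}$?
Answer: $- \frac{96293}{25} \approx -3851.7$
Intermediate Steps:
$B{\left(h,M \right)} = \frac{M}{h}$ ($B{\left(h,M \right)} = \frac{2 M}{2 h} = 2 M \frac{1}{2 h} = \frac{M}{h}$)
$Q = -3850$ ($Q = \left(2 \cdot 0 + 5\right) \left(-10\right) \left(-7\right) \left(-11\right) = \left(0 + 5\right) \left(-10\right) \left(-7\right) \left(-11\right) = 5 \left(-10\right) \left(-7\right) \left(-11\right) = \left(-50\right) \left(-7\right) \left(-11\right) = 350 \left(-11\right) = -3850$)
$Q + B{\left(-25,43 \right)} = -3850 + \frac{43}{-25} = -3850 + 43 \left(- \frac{1}{25}\right) = -3850 - \frac{43}{25} = - \frac{96293}{25}$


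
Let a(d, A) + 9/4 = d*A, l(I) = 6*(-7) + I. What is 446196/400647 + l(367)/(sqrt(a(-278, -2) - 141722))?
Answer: 148732/133549 - 650*I*sqrt(564673)/564673 ≈ 1.1137 - 0.865*I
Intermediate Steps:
l(I) = -42 + I
a(d, A) = -9/4 + A*d (a(d, A) = -9/4 + d*A = -9/4 + A*d)
446196/400647 + l(367)/(sqrt(a(-278, -2) - 141722)) = 446196/400647 + (-42 + 367)/(sqrt((-9/4 - 2*(-278)) - 141722)) = 446196*(1/400647) + 325/(sqrt((-9/4 + 556) - 141722)) = 148732/133549 + 325/(sqrt(2215/4 - 141722)) = 148732/133549 + 325/(sqrt(-564673/4)) = 148732/133549 + 325/((I*sqrt(564673)/2)) = 148732/133549 + 325*(-2*I*sqrt(564673)/564673) = 148732/133549 - 650*I*sqrt(564673)/564673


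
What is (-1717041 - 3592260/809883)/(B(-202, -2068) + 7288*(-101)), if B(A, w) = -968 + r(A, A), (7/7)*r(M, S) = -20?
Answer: 154511767607/66327258012 ≈ 2.3295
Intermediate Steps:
r(M, S) = -20
B(A, w) = -988 (B(A, w) = -968 - 20 = -988)
(-1717041 - 3592260/809883)/(B(-202, -2068) + 7288*(-101)) = (-1717041 - 3592260/809883)/(-988 + 7288*(-101)) = (-1717041 - 3592260*1/809883)/(-988 - 736088) = (-1717041 - 399140/89987)/(-737076) = -154511767607/89987*(-1/737076) = 154511767607/66327258012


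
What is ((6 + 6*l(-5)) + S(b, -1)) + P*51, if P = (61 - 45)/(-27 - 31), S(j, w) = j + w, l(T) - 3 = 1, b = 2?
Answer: 491/29 ≈ 16.931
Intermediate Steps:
l(T) = 4 (l(T) = 3 + 1 = 4)
P = -8/29 (P = 16/(-58) = 16*(-1/58) = -8/29 ≈ -0.27586)
((6 + 6*l(-5)) + S(b, -1)) + P*51 = ((6 + 6*4) + (2 - 1)) - 8/29*51 = ((6 + 24) + 1) - 408/29 = (30 + 1) - 408/29 = 31 - 408/29 = 491/29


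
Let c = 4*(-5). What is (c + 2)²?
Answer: 324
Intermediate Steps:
c = -20
(c + 2)² = (-20 + 2)² = (-18)² = 324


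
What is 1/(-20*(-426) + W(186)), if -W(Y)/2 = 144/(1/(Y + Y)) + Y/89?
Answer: -89/8777196 ≈ -1.0140e-5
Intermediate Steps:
W(Y) = -51266*Y/89 (W(Y) = -2*(144/(1/(Y + Y)) + Y/89) = -2*(144/(1/(2*Y)) + Y*(1/89)) = -2*(144/((1/(2*Y))) + Y/89) = -2*(144*(2*Y) + Y/89) = -2*(288*Y + Y/89) = -51266*Y/89)
1/(-20*(-426) + W(186)) = 1/(-20*(-426) - 51266/89*186) = 1/(8520 - 9535476/89) = 1/(-8777196/89) = -89/8777196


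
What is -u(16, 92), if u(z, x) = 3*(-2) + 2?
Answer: 4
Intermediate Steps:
u(z, x) = -4 (u(z, x) = -6 + 2 = -4)
-u(16, 92) = -1*(-4) = 4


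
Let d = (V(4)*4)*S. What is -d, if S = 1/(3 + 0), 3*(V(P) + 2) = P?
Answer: 8/9 ≈ 0.88889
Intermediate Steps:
V(P) = -2 + P/3
S = 1/3 ≈ 0.33333
d = -8/9 (d = ((-2 + (1/3)*4)*4)*(1/3) = ((-2 + 4/3)*4)*(1/3) = -2/3*4*(1/3) = -8/3*1/3 = -8/9 ≈ -0.88889)
-d = -1*(-8/9) = 8/9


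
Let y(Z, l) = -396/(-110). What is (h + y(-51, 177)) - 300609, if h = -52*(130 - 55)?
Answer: -1522527/5 ≈ -3.0451e+5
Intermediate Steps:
y(Z, l) = 18/5 (y(Z, l) = -396*(-1/110) = 18/5)
h = -3900 (h = -52*75 = -3900)
(h + y(-51, 177)) - 300609 = (-3900 + 18/5) - 300609 = -19482/5 - 300609 = -1522527/5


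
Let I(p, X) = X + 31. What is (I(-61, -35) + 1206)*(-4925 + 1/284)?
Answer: -840618099/142 ≈ -5.9198e+6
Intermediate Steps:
I(p, X) = 31 + X
(I(-61, -35) + 1206)*(-4925 + 1/284) = ((31 - 35) + 1206)*(-4925 + 1/284) = (-4 + 1206)*(-4925 + 1/284) = 1202*(-1398699/284) = -840618099/142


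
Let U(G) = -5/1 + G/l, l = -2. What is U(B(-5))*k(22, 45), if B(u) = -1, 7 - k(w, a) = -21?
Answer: -126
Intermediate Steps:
k(w, a) = 28 (k(w, a) = 7 - 1*(-21) = 7 + 21 = 28)
U(G) = -5 - G/2 (U(G) = -5/1 + G/(-2) = -5*1 + G*(-½) = -5 - G/2)
U(B(-5))*k(22, 45) = (-5 - ½*(-1))*28 = (-5 + ½)*28 = -9/2*28 = -126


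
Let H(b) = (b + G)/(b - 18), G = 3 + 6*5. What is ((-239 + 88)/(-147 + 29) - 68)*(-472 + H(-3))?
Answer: 13045561/413 ≈ 31587.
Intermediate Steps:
G = 33 (G = 3 + 30 = 33)
H(b) = (33 + b)/(-18 + b) (H(b) = (b + 33)/(b - 18) = (33 + b)/(-18 + b))
((-239 + 88)/(-147 + 29) - 68)*(-472 + H(-3)) = ((-239 + 88)/(-147 + 29) - 68)*(-472 + (33 - 3)/(-18 - 3)) = (-151/(-118) - 68)*(-472 + 30/(-21)) = (-151*(-1/118) - 68)*(-472 - 1/21*30) = (151/118 - 68)*(-472 - 10/7) = -7873/118*(-3314/7) = 13045561/413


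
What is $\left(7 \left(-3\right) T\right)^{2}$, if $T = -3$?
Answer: $3969$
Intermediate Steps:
$\left(7 \left(-3\right) T\right)^{2} = \left(7 \left(-3\right) \left(-3\right)\right)^{2} = \left(\left(-21\right) \left(-3\right)\right)^{2} = 63^{2} = 3969$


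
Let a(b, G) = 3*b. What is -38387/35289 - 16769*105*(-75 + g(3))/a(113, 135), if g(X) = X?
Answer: 1491233989589/3987657 ≈ 3.7396e+5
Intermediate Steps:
-38387/35289 - 16769*105*(-75 + g(3))/a(113, 135) = -38387/35289 - 16769/((3*113)/((105*(-75 + 3)))) = -38387*1/35289 - 16769/(339/((105*(-72)))) = -38387/35289 - 16769/(339/(-7560)) = -38387/35289 - 16769/(339*(-1/7560)) = -38387/35289 - 16769/(-113/2520) = -38387/35289 - 16769*(-2520/113) = -38387/35289 + 42257880/113 = 1491233989589/3987657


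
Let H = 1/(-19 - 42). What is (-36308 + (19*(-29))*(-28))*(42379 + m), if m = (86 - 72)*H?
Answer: -53976992400/61 ≈ -8.8487e+8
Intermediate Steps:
H = -1/61 (H = 1/(-61) = -1/61 ≈ -0.016393)
m = -14/61 (m = (86 - 72)*(-1/61) = 14*(-1/61) = -14/61 ≈ -0.22951)
(-36308 + (19*(-29))*(-28))*(42379 + m) = (-36308 + (19*(-29))*(-28))*(42379 - 14/61) = (-36308 - 551*(-28))*(2585105/61) = (-36308 + 15428)*(2585105/61) = -20880*2585105/61 = -53976992400/61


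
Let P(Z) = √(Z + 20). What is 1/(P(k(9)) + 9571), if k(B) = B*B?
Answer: 9571/91603940 - √101/91603940 ≈ 0.00010437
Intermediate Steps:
k(B) = B²
P(Z) = √(20 + Z)
1/(P(k(9)) + 9571) = 1/(√(20 + 9²) + 9571) = 1/(√(20 + 81) + 9571) = 1/(√101 + 9571) = 1/(9571 + √101)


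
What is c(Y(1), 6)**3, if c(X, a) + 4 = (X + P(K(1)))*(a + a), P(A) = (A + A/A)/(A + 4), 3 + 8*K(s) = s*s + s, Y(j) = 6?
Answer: 10532261888/29791 ≈ 3.5354e+5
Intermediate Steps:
K(s) = -3/8 + s/8 + s**2/8 (K(s) = -3/8 + (s*s + s)/8 = -3/8 + (s**2 + s)/8 = -3/8 + (s + s**2)/8 = -3/8 + (s/8 + s**2/8) = -3/8 + s/8 + s**2/8)
P(A) = (1 + A)/(4 + A) (P(A) = (A + 1)/(4 + A) = (1 + A)/(4 + A))
c(X, a) = -4 + 2*a*(7/31 + X) (c(X, a) = -4 + (X + (1 + (-3/8 + (1/8)*1 + (1/8)*1**2))/(4 + (-3/8 + (1/8)*1 + (1/8)*1**2)))*(a + a) = -4 + (X + (1 + (-3/8 + 1/8 + (1/8)*1))/(4 + (-3/8 + 1/8 + (1/8)*1)))*(2*a) = -4 + (X + (1 + (-3/8 + 1/8 + 1/8))/(4 + (-3/8 + 1/8 + 1/8)))*(2*a) = -4 + (X + (1 - 1/8)/(4 - 1/8))*(2*a) = -4 + (X + (7/8)/(31/8))*(2*a) = -4 + (X + (8/31)*(7/8))*(2*a) = -4 + (X + 7/31)*(2*a) = -4 + (7/31 + X)*(2*a) = -4 + 2*a*(7/31 + X))
c(Y(1), 6)**3 = (-4 + (14/31)*6 + 2*6*6)**3 = (-4 + 84/31 + 72)**3 = (2192/31)**3 = 10532261888/29791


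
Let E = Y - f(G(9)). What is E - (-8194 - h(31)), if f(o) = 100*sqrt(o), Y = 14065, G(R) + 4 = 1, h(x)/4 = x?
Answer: 22383 - 100*I*sqrt(3) ≈ 22383.0 - 173.21*I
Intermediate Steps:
h(x) = 4*x
G(R) = -3 (G(R) = -4 + 1 = -3)
E = 14065 - 100*I*sqrt(3) (E = 14065 - 100*sqrt(-3) = 14065 - 100*I*sqrt(3) ≈ 14065.0 - 173.21*I)
E - (-8194 - h(31)) = (14065 - 100*I*sqrt(3)) - (-8194 - 4*31) = (14065 - 100*I*sqrt(3)) - (-8194 - 1*124) = (14065 - 100*I*sqrt(3)) - (-8194 - 124) = (14065 - 100*I*sqrt(3)) - 1*(-8318) = (14065 - 100*I*sqrt(3)) + 8318 = 22383 - 100*I*sqrt(3)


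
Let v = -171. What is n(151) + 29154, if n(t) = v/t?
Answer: 4402083/151 ≈ 29153.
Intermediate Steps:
n(t) = -171/t
n(151) + 29154 = -171/151 + 29154 = 4402083/151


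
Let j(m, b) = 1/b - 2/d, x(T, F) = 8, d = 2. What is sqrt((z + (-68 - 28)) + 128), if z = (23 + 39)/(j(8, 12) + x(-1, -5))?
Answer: 2*sqrt(73610)/85 ≈ 6.3838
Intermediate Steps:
j(m, b) = -1 + 1/b (j(m, b) = 1/b - 2/2 = 1/b - 2*1/2 = 1/b - 1 = -1 + 1/b)
z = 744/85 (z = (23 + 39)/((1 - 1*12)/12 + 8) = 62/((1 - 12)/12 + 8) = 62/((1/12)*(-11) + 8) = 62/(-11/12 + 8) = 62/(85/12) = 62*(12/85) = 744/85 ≈ 8.7529)
sqrt((z + (-68 - 28)) + 128) = sqrt((744/85 + (-68 - 28)) + 128) = sqrt((744/85 - 96) + 128) = sqrt(-7416/85 + 128) = sqrt(3464/85) = 2*sqrt(73610)/85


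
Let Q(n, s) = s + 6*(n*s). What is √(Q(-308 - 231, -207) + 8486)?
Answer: √677717 ≈ 823.24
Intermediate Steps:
Q(n, s) = s + 6*n*s
√(Q(-308 - 231, -207) + 8486) = √(-207*(1 + 6*(-308 - 231)) + 8486) = √(-207*(1 + 6*(-539)) + 8486) = √(-207*(1 - 3234) + 8486) = √(-207*(-3233) + 8486) = √(669231 + 8486) = √677717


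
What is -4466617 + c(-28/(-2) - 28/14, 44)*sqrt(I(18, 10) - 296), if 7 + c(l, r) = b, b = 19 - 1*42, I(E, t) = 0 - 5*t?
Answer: -4466617 - 30*I*sqrt(346) ≈ -4.4666e+6 - 558.03*I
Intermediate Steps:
I(E, t) = -5*t
b = -23 (b = 19 - 42 = -23)
c(l, r) = -30 (c(l, r) = -7 - 23 = -30)
-4466617 + c(-28/(-2) - 28/14, 44)*sqrt(I(18, 10) - 296) = -4466617 - 30*sqrt(-5*10 - 296) = -4466617 - 30*sqrt(-50 - 296) = -4466617 - 30*I*sqrt(346)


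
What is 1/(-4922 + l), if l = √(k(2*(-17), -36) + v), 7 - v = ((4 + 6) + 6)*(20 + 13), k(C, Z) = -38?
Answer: -4922/24226643 - I*√559/24226643 ≈ -0.00020316 - 9.7592e-7*I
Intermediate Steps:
v = -521 (v = 7 - ((4 + 6) + 6)*(20 + 13) = 7 - (10 + 6)*33 = 7 - 16*33 = 7 - 1*528 = 7 - 528 = -521)
l = I*√559 (l = √(-38 - 521) = √(-559) = I*√559 ≈ 23.643*I)
1/(-4922 + l) = 1/(-4922 + I*√559)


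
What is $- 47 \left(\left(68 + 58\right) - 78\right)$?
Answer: $-2256$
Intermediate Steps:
$- 47 \left(\left(68 + 58\right) - 78\right) = - 47 \left(126 - 78\right) = \left(-47\right) 48 = -2256$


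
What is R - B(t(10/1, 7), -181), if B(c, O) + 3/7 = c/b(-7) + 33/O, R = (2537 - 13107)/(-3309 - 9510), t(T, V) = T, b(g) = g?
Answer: 46516486/16241673 ≈ 2.8640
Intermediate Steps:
R = 10570/12819 (R = -10570/(-12819) = -10570*(-1/12819) = 10570/12819 ≈ 0.82456)
B(c, O) = -3/7 + 33/O - c/7 (B(c, O) = -3/7 + (c/(-7) + 33/O) = -3/7 + (c*(-⅐) + 33/O) = -3/7 + (-c/7 + 33/O) = -3/7 + (33/O - c/7) = -3/7 + 33/O - c/7)
R - B(t(10/1, 7), -181) = 10570/12819 - (231 - 1*(-181)*(3 + 10/1))/(7*(-181)) = 10570/12819 - (-1)*(231 - 1*(-181)*(3 + 10*1))/(7*181) = 10570/12819 - (-1)*(231 - 1*(-181)*(3 + 10))/(7*181) = 10570/12819 - (-1)*(231 - 1*(-181)*13)/(7*181) = 10570/12819 - (-1)*(231 + 2353)/(7*181) = 10570/12819 - (-1)*2584/(7*181) = 10570/12819 - 1*(-2584/1267) = 10570/12819 + 2584/1267 = 46516486/16241673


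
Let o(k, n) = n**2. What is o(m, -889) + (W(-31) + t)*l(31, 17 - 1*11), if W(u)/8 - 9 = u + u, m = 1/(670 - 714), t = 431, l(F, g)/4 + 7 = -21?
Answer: 789537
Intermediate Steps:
l(F, g) = -112 (l(F, g) = -28 + 4*(-21) = -28 - 84 = -112)
m = -1/44 (m = 1/(-44) = -1/44 ≈ -0.022727)
W(u) = 72 + 16*u (W(u) = 72 + 8*(u + u) = 72 + 8*(2*u) = 72 + 16*u)
o(m, -889) + (W(-31) + t)*l(31, 17 - 1*11) = (-889)**2 + ((72 + 16*(-31)) + 431)*(-112) = 790321 + ((72 - 496) + 431)*(-112) = 790321 + (-424 + 431)*(-112) = 790321 + 7*(-112) = 790321 - 784 = 789537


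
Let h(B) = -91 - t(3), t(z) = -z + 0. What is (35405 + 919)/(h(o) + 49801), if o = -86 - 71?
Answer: 12108/16571 ≈ 0.73067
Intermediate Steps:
t(z) = -z
o = -157
h(B) = -88 (h(B) = -91 - (-1)*3 = -91 - 1*(-3) = -91 + 3 = -88)
(35405 + 919)/(h(o) + 49801) = (35405 + 919)/(-88 + 49801) = 36324/49713 = 36324*(1/49713) = 12108/16571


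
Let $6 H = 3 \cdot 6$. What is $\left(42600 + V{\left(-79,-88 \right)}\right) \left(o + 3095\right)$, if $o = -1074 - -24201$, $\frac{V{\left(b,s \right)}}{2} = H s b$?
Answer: $2210829264$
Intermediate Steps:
$H = 3$ ($H = \frac{3 \cdot 6}{6} = \frac{1}{6} \cdot 18 = 3$)
$V{\left(b,s \right)} = 6 b s$ ($V{\left(b,s \right)} = 2 \cdot 3 s b = 2 \cdot 3 b s = 6 b s$)
$o = 23127$ ($o = -1074 + 24201 = 23127$)
$\left(42600 + V{\left(-79,-88 \right)}\right) \left(o + 3095\right) = \left(42600 + 6 \left(-79\right) \left(-88\right)\right) \left(23127 + 3095\right) = \left(42600 + 41712\right) 26222 = 84312 \cdot 26222 = 2210829264$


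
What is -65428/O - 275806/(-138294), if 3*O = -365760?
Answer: 1778106973/702533520 ≈ 2.5310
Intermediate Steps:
O = -121920 (O = (1/3)*(-365760) = -121920)
-65428/O - 275806/(-138294) = -65428/(-121920) - 275806/(-138294) = -65428*(-1/121920) - 275806*(-1/138294) = 16357/30480 + 137903/69147 = 1778106973/702533520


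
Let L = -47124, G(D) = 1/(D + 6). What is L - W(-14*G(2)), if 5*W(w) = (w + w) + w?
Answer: -942459/20 ≈ -47123.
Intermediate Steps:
G(D) = 1/(6 + D)
W(w) = 3*w/5 (W(w) = ((w + w) + w)/5 = (2*w + w)/5 = (3*w)/5 = 3*w/5)
L - W(-14*G(2)) = -47124 - 3*(-14/(6 + 2))/5 = -47124 - 3*(-14/8)/5 = -47124 - 3*(-14*⅛)/5 = -47124 - 3*(-7)/(5*4) = -47124 - 1*(-21/20) = -47124 + 21/20 = -942459/20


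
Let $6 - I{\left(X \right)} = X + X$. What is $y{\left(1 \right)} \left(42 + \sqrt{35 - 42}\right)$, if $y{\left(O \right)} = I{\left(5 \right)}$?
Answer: $-168 - 4 i \sqrt{7} \approx -168.0 - 10.583 i$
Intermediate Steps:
$I{\left(X \right)} = 6 - 2 X$ ($I{\left(X \right)} = 6 - \left(X + X\right) = 6 - 2 X$)
$y{\left(O \right)} = -4$ ($y{\left(O \right)} = 6 - 10 = -4$)
$y{\left(1 \right)} \left(42 + \sqrt{35 - 42}\right) = - 4 \left(42 + \sqrt{35 - 42}\right) = - 4 \left(42 + \sqrt{-7}\right) = - 4 \left(42 + i \sqrt{7}\right) = -168 - 4 i \sqrt{7}$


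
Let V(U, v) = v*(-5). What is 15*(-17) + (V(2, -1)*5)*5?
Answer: -130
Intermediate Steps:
V(U, v) = -5*v
15*(-17) + (V(2, -1)*5)*5 = 15*(-17) + (-5*(-1)*5)*5 = -255 + (5*5)*5 = -255 + 25*5 = -255 + 125 = -130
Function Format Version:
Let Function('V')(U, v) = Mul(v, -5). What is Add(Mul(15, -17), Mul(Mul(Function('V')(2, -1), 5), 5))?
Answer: -130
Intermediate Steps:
Function('V')(U, v) = Mul(-5, v)
Add(Mul(15, -17), Mul(Mul(Function('V')(2, -1), 5), 5)) = Add(Mul(15, -17), Mul(Mul(Mul(-5, -1), 5), 5)) = Add(-255, Mul(Mul(5, 5), 5)) = Add(-255, Mul(25, 5)) = Add(-255, 125) = -130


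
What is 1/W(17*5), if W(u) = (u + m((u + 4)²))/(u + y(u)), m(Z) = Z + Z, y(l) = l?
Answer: 170/15927 ≈ 0.010674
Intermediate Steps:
m(Z) = 2*Z
W(u) = (u + 2*(4 + u)²)/(2*u) (W(u) = (u + 2*(u + 4)²)/(u + u) = (u + 2*(4 + u)²)/((2*u)) = (u + 2*(4 + u)²)*(1/(2*u)) = (u + 2*(4 + u)²)/(2*u))
1/W(17*5) = 1/(((4 + 17*5)² + (17*5)/2)/((17*5))) = 1/(((4 + 85)² + (½)*85)/85) = 1/((89² + 85/2)/85) = 1/((7921 + 85/2)/85) = 1/((1/85)*(15927/2)) = 1/(15927/170) = 170/15927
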